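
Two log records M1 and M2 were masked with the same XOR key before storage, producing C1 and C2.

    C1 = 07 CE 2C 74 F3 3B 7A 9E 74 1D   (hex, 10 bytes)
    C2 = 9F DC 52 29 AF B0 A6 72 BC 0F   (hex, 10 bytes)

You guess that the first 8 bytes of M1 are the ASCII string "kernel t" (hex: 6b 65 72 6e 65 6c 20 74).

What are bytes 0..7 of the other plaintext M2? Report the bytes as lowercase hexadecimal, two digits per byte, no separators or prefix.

f3770c3339e7fc98

First, C1 ⊕ C2 = (M1 ⊕ K) ⊕ (M2 ⊕ K) = M1 ⊕ M2, so the key drops out. Then M2 = (M1 ⊕ M2) ⊕ M1 over the first 8 bytes.
byte 0: (07 XOR 9f) XOR 6b = 98 XOR 6b = f3
byte 1: (ce XOR dc) XOR 65 = 12 XOR 65 = 77
byte 2: (2c XOR 52) XOR 72 = 7e XOR 72 = 0c
byte 3: (74 XOR 29) XOR 6e = 5d XOR 6e = 33
byte 4: (f3 XOR af) XOR 65 = 5c XOR 65 = 39
byte 5: (3b XOR b0) XOR 6c = 8b XOR 6c = e7
byte 6: (7a XOR a6) XOR 20 = dc XOR 20 = fc
byte 7: (9e XOR 72) XOR 74 = ec XOR 74 = 98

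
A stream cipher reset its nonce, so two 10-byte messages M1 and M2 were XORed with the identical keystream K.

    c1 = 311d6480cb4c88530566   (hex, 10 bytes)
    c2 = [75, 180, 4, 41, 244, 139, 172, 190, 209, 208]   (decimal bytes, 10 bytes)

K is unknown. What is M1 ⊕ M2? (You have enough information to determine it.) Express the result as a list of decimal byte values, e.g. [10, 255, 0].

c1 ⊕ c2 = (M1 ⊕ K) ⊕ (M2 ⊕ K) = M1 ⊕ M2 — the shared key cancels under XOR.
31 xor 4b = 7a
1d xor b4 = a9
64 xor 04 = 60
80 xor 29 = a9
cb xor f4 = 3f
4c xor 8b = c7
88 xor ac = 24
53 xor be = ed
05 xor d1 = d4
66 xor d0 = b6

[122, 169, 96, 169, 63, 199, 36, 237, 212, 182]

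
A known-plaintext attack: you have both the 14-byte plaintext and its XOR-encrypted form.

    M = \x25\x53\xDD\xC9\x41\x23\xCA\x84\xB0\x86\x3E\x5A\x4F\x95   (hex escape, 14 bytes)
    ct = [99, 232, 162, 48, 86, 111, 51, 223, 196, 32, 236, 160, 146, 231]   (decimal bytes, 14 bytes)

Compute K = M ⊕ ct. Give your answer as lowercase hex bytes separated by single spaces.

46 bb 7f f9 17 4c f9 5b 74 a6 d2 fa dd 72

Since ct = M ⊕ K, XORing both sides with M gives K = M ⊕ ct.
byte 0:  37 ^  99 =  70
byte 1:  83 ^ 232 = 187
byte 2: 221 ^ 162 = 127
byte 3: 201 ^  48 = 249
byte 4:  65 ^  86 =  23
byte 5:  35 ^ 111 =  76
byte 6: 202 ^  51 = 249
byte 7: 132 ^ 223 =  91
byte 8: 176 ^ 196 = 116
byte 9: 134 ^  32 = 166
byte 10:  62 ^ 236 = 210
byte 11:  90 ^ 160 = 250
byte 12:  79 ^ 146 = 221
byte 13: 149 ^ 231 = 114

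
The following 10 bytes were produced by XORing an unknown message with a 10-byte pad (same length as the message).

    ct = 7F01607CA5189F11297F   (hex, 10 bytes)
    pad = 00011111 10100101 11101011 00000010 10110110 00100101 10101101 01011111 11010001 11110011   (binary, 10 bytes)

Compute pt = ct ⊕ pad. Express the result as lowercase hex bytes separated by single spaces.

60 a4 8b 7e 13 3d 32 4e f8 8c

byte 0: 01111111 ⊕ 00011111 = 01100000
byte 1: 00000001 ⊕ 10100101 = 10100100
byte 2: 01100000 ⊕ 11101011 = 10001011
byte 3: 01111100 ⊕ 00000010 = 01111110
byte 4: 10100101 ⊕ 10110110 = 00010011
byte 5: 00011000 ⊕ 00100101 = 00111101
byte 6: 10011111 ⊕ 10101101 = 00110010
byte 7: 00010001 ⊕ 01011111 = 01001110
byte 8: 00101001 ⊕ 11010001 = 11111000
byte 9: 01111111 ⊕ 11110011 = 10001100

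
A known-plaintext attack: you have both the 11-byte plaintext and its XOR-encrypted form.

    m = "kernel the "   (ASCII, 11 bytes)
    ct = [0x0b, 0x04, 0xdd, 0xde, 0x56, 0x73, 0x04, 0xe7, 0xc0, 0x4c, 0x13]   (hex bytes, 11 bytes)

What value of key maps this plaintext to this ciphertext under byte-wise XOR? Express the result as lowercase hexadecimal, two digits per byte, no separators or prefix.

6061afb0331f2493a82933

Since ct = m ⊕ key, XORing both sides with m gives key = m ⊕ ct.
6b ⊕ 0b = 60
65 ⊕ 04 = 61
72 ⊕ dd = af
6e ⊕ de = b0
65 ⊕ 56 = 33
6c ⊕ 73 = 1f
20 ⊕ 04 = 24
74 ⊕ e7 = 93
68 ⊕ c0 = a8
65 ⊕ 4c = 29
20 ⊕ 13 = 33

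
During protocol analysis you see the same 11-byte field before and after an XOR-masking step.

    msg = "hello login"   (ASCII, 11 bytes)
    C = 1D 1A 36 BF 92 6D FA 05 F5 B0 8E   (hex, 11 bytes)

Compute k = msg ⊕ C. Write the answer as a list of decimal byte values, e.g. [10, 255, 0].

[117, 127, 90, 211, 253, 77, 150, 106, 146, 217, 224]

Since C = msg ⊕ k, XORing both sides with msg gives k = msg ⊕ C.
68 ^ 1d = 75
65 ^ 1a = 7f
6c ^ 36 = 5a
6c ^ bf = d3
6f ^ 92 = fd
20 ^ 6d = 4d
6c ^ fa = 96
6f ^ 05 = 6a
67 ^ f5 = 92
69 ^ b0 = d9
6e ^ 8e = e0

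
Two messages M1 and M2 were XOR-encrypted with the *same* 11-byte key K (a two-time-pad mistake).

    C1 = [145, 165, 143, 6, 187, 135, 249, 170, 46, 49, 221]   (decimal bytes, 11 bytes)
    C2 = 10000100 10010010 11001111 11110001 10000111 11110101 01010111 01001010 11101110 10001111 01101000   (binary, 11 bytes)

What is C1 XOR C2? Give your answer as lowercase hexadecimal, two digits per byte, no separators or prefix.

C1 ⊕ C2 = (M1 ⊕ K) ⊕ (M2 ⊕ K) = M1 ⊕ M2 — the shared key cancels under XOR.
91 XOR 84 = 15
a5 XOR 92 = 37
8f XOR cf = 40
06 XOR f1 = f7
bb XOR 87 = 3c
87 XOR f5 = 72
f9 XOR 57 = ae
aa XOR 4a = e0
2e XOR ee = c0
31 XOR 8f = be
dd XOR 68 = b5

153740f73c72aee0c0beb5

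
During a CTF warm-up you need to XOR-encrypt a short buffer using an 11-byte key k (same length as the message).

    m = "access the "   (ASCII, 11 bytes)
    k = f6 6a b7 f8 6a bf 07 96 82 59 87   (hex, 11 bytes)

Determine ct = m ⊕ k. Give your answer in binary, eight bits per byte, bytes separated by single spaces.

XOR is its own inverse, so applying the key byte-wise gives the result directly.
byte 0: 61 ^ f6 = 97
byte 1: 63 ^ 6a = 09
byte 2: 63 ^ b7 = d4
byte 3: 65 ^ f8 = 9d
byte 4: 73 ^ 6a = 19
byte 5: 73 ^ bf = cc
byte 6: 20 ^ 07 = 27
byte 7: 74 ^ 96 = e2
byte 8: 68 ^ 82 = ea
byte 9: 65 ^ 59 = 3c
byte 10: 20 ^ 87 = a7

10010111 00001001 11010100 10011101 00011001 11001100 00100111 11100010 11101010 00111100 10100111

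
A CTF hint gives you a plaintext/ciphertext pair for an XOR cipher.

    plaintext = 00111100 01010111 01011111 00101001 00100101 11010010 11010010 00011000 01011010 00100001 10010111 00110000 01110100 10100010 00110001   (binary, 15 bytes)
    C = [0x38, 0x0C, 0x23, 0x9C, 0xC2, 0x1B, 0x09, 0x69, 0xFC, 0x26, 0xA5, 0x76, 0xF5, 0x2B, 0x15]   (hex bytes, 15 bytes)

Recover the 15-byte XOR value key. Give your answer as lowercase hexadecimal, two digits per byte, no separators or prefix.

045b7cb5e7c9db71a6073246818924

Since C = plaintext ⊕ key, XORing both sides with plaintext gives key = plaintext ⊕ C.
byte 0: 3c ⊕ 38 = 04
byte 1: 57 ⊕ 0c = 5b
byte 2: 5f ⊕ 23 = 7c
byte 3: 29 ⊕ 9c = b5
byte 4: 25 ⊕ c2 = e7
byte 5: d2 ⊕ 1b = c9
byte 6: d2 ⊕ 09 = db
byte 7: 18 ⊕ 69 = 71
byte 8: 5a ⊕ fc = a6
byte 9: 21 ⊕ 26 = 07
byte 10: 97 ⊕ a5 = 32
byte 11: 30 ⊕ 76 = 46
byte 12: 74 ⊕ f5 = 81
byte 13: a2 ⊕ 2b = 89
byte 14: 31 ⊕ 15 = 24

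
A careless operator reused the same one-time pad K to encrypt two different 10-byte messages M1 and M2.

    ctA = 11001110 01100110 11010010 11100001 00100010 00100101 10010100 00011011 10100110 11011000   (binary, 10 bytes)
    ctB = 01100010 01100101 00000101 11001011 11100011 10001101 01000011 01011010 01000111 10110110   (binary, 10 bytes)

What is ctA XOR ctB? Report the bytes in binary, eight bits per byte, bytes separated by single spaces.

ctA ⊕ ctB = (M1 ⊕ K) ⊕ (M2 ⊕ K) = M1 ⊕ M2 — the shared key cancels under XOR.
ce xor 62 = ac
66 xor 65 = 03
d2 xor 05 = d7
e1 xor cb = 2a
22 xor e3 = c1
25 xor 8d = a8
94 xor 43 = d7
1b xor 5a = 41
a6 xor 47 = e1
d8 xor b6 = 6e

10101100 00000011 11010111 00101010 11000001 10101000 11010111 01000001 11100001 01101110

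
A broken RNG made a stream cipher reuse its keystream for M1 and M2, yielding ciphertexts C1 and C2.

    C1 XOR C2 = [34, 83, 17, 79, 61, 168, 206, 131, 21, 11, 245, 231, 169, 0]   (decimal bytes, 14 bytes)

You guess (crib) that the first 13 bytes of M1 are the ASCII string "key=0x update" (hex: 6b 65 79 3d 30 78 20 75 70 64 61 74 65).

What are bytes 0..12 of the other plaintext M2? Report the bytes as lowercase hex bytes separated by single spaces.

49 36 68 72 0d d0 ee f6 65 6f 94 93 cc

Since C1 ⊕ C2 = M1 ⊕ M2, XORing with the guessed M1 bytes yields the corresponding M2 bytes: M2 = (C1 ⊕ C2) ⊕ M1.
22 xor 6b = 49
53 xor 65 = 36
11 xor 79 = 68
4f xor 3d = 72
3d xor 30 = 0d
a8 xor 78 = d0
ce xor 20 = ee
83 xor 75 = f6
15 xor 70 = 65
0b xor 64 = 6f
f5 xor 61 = 94
e7 xor 74 = 93
a9 xor 65 = cc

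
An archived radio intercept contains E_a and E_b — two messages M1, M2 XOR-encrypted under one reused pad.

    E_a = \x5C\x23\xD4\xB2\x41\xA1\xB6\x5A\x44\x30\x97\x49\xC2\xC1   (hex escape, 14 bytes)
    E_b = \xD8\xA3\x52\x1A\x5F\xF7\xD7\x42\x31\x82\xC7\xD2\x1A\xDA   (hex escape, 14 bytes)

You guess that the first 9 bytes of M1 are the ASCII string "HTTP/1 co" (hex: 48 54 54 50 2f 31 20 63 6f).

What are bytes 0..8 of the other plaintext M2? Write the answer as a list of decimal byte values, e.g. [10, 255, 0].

[204, 212, 210, 248, 49, 103, 65, 123, 26]

First, E_a ⊕ E_b = (M1 ⊕ K) ⊕ (M2 ⊕ K) = M1 ⊕ M2, so the key drops out. Then M2 = (M1 ⊕ M2) ⊕ M1 over the first 9 bytes.
byte 0: (5c ^ d8) ^ 48 = 84 ^ 48 = cc
byte 1: (23 ^ a3) ^ 54 = 80 ^ 54 = d4
byte 2: (d4 ^ 52) ^ 54 = 86 ^ 54 = d2
byte 3: (b2 ^ 1a) ^ 50 = a8 ^ 50 = f8
byte 4: (41 ^ 5f) ^ 2f = 1e ^ 2f = 31
byte 5: (a1 ^ f7) ^ 31 = 56 ^ 31 = 67
byte 6: (b6 ^ d7) ^ 20 = 61 ^ 20 = 41
byte 7: (5a ^ 42) ^ 63 = 18 ^ 63 = 7b
byte 8: (44 ^ 31) ^ 6f = 75 ^ 6f = 1a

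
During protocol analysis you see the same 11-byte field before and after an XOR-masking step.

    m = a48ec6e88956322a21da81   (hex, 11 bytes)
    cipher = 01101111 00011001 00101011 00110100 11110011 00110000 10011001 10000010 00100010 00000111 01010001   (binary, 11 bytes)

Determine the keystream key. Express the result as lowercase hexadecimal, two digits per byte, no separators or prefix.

Since cipher = m ⊕ key, XORing both sides with m gives key = m ⊕ cipher.
byte 0: a4 XOR 6f = cb
byte 1: 8e XOR 19 = 97
byte 2: c6 XOR 2b = ed
byte 3: e8 XOR 34 = dc
byte 4: 89 XOR f3 = 7a
byte 5: 56 XOR 30 = 66
byte 6: 32 XOR 99 = ab
byte 7: 2a XOR 82 = a8
byte 8: 21 XOR 22 = 03
byte 9: da XOR 07 = dd
byte 10: 81 XOR 51 = d0

cb97eddc7a66aba803ddd0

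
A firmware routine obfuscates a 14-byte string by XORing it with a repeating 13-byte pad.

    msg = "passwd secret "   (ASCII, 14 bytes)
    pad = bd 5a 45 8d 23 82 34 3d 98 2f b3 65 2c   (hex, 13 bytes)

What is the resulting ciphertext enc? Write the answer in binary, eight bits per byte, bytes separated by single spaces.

11001101 00111011 00110110 11111110 01010100 11100110 00010100 01001110 11111101 01001100 11000001 00000000 01011000 10011101

The 13-byte key repeats, so the effective keystream is bd 5a 45 8d 23 82 34 3d 98 2f b3 65 2c bd.
byte 0: 01110000 XOR 10111101 = 11001101
byte 1: 01100001 XOR 01011010 = 00111011
byte 2: 01110011 XOR 01000101 = 00110110
byte 3: 01110011 XOR 10001101 = 11111110
byte 4: 01110111 XOR 00100011 = 01010100
byte 5: 01100100 XOR 10000010 = 11100110
byte 6: 00100000 XOR 00110100 = 00010100
byte 7: 01110011 XOR 00111101 = 01001110
byte 8: 01100101 XOR 10011000 = 11111101
byte 9: 01100011 XOR 00101111 = 01001100
byte 10: 01110010 XOR 10110011 = 11000001
byte 11: 01100101 XOR 01100101 = 00000000
byte 12: 01110100 XOR 00101100 = 01011000
byte 13: 00100000 XOR 10111101 = 10011101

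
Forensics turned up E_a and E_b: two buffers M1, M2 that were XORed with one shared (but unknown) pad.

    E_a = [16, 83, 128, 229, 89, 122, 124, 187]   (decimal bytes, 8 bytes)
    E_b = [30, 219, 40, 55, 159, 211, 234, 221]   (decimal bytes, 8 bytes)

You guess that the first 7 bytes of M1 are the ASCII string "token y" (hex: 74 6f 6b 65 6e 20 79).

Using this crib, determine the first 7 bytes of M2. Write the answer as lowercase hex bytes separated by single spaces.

First, E_a ⊕ E_b = (M1 ⊕ K) ⊕ (M2 ⊕ K) = M1 ⊕ M2, so the key drops out. Then M2 = (M1 ⊕ M2) ⊕ M1 over the first 7 bytes.
byte 0: (10 xor 1e) xor 74 = 0e xor 74 = 7a
byte 1: (53 xor db) xor 6f = 88 xor 6f = e7
byte 2: (80 xor 28) xor 6b = a8 xor 6b = c3
byte 3: (e5 xor 37) xor 65 = d2 xor 65 = b7
byte 4: (59 xor 9f) xor 6e = c6 xor 6e = a8
byte 5: (7a xor d3) xor 20 = a9 xor 20 = 89
byte 6: (7c xor ea) xor 79 = 96 xor 79 = ef

7a e7 c3 b7 a8 89 ef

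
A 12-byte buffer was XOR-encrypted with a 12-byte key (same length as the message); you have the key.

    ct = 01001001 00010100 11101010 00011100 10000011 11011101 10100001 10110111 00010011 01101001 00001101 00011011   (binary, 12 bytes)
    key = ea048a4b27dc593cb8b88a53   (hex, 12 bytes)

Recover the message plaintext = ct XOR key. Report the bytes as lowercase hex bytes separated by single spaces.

a3 10 60 57 a4 01 f8 8b ab d1 87 48

byte 0: 49 XOR ea = a3
byte 1: 14 XOR 04 = 10
byte 2: ea XOR 8a = 60
byte 3: 1c XOR 4b = 57
byte 4: 83 XOR 27 = a4
byte 5: dd XOR dc = 01
byte 6: a1 XOR 59 = f8
byte 7: b7 XOR 3c = 8b
byte 8: 13 XOR b8 = ab
byte 9: 69 XOR b8 = d1
byte 10: 0d XOR 8a = 87
byte 11: 1b XOR 53 = 48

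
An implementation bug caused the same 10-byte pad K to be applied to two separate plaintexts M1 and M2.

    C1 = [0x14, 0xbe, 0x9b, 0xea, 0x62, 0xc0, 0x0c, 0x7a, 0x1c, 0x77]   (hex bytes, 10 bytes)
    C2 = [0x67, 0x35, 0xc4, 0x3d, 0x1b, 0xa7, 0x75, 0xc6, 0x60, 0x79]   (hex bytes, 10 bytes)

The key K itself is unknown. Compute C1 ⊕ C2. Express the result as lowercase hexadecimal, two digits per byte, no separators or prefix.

738b5fd7796779bc7c0e

C1 ⊕ C2 = (M1 ⊕ K) ⊕ (M2 ⊕ K) = M1 ⊕ M2 — the shared key cancels under XOR.
00010100 XOR 01100111 = 01110011
10111110 XOR 00110101 = 10001011
10011011 XOR 11000100 = 01011111
11101010 XOR 00111101 = 11010111
01100010 XOR 00011011 = 01111001
11000000 XOR 10100111 = 01100111
00001100 XOR 01110101 = 01111001
01111010 XOR 11000110 = 10111100
00011100 XOR 01100000 = 01111100
01110111 XOR 01111001 = 00001110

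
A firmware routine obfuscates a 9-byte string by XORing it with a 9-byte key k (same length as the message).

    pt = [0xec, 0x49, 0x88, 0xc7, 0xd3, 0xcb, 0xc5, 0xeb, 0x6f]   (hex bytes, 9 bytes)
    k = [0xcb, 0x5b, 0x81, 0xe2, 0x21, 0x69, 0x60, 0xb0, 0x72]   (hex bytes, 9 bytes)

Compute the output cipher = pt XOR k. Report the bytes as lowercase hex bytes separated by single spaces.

XOR is its own inverse, so applying the key byte-wise gives the result directly.
236 ⊕ 203 =  39
 73 ⊕  91 =  18
136 ⊕ 129 =   9
199 ⊕ 226 =  37
211 ⊕  33 = 242
203 ⊕ 105 = 162
197 ⊕  96 = 165
235 ⊕ 176 =  91
111 ⊕ 114 =  29

27 12 09 25 f2 a2 a5 5b 1d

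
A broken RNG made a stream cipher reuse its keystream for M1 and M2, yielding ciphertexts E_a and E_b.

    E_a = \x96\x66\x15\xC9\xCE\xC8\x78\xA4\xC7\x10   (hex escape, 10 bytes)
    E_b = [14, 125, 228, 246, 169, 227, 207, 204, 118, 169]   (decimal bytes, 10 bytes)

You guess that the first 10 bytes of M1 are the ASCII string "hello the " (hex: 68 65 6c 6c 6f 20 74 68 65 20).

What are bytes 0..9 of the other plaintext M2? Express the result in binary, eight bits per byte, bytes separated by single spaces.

First, E_a ⊕ E_b = (M1 ⊕ K) ⊕ (M2 ⊕ K) = M1 ⊕ M2, so the key drops out. Then M2 = (M1 ⊕ M2) ⊕ M1 over the first 10 bytes.
byte 0: (96 xor 0e) xor 68 = 98 xor 68 = f0
byte 1: (66 xor 7d) xor 65 = 1b xor 65 = 7e
byte 2: (15 xor e4) xor 6c = f1 xor 6c = 9d
byte 3: (c9 xor f6) xor 6c = 3f xor 6c = 53
byte 4: (ce xor a9) xor 6f = 67 xor 6f = 08
byte 5: (c8 xor e3) xor 20 = 2b xor 20 = 0b
byte 6: (78 xor cf) xor 74 = b7 xor 74 = c3
byte 7: (a4 xor cc) xor 68 = 68 xor 68 = 00
byte 8: (c7 xor 76) xor 65 = b1 xor 65 = d4
byte 9: (10 xor a9) xor 20 = b9 xor 20 = 99

11110000 01111110 10011101 01010011 00001000 00001011 11000011 00000000 11010100 10011001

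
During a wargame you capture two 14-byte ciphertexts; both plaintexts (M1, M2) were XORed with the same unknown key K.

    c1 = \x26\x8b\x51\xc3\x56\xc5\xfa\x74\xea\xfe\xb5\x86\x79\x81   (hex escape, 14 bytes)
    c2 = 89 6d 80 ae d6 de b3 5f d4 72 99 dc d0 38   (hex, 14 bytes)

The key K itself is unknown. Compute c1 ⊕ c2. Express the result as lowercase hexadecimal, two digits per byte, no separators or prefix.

c1 ⊕ c2 = (M1 ⊕ K) ⊕ (M2 ⊕ K) = M1 ⊕ M2 — the shared key cancels under XOR.
byte 0:  38 ^ 137 = 175
byte 1: 139 ^ 109 = 230
byte 2:  81 ^ 128 = 209
byte 3: 195 ^ 174 = 109
byte 4:  86 ^ 214 = 128
byte 5: 197 ^ 222 =  27
byte 6: 250 ^ 179 =  73
byte 7: 116 ^  95 =  43
byte 8: 234 ^ 212 =  62
byte 9: 254 ^ 114 = 140
byte 10: 181 ^ 153 =  44
byte 11: 134 ^ 220 =  90
byte 12: 121 ^ 208 = 169
byte 13: 129 ^  56 = 185

afe6d16d801b492b3e8c2c5aa9b9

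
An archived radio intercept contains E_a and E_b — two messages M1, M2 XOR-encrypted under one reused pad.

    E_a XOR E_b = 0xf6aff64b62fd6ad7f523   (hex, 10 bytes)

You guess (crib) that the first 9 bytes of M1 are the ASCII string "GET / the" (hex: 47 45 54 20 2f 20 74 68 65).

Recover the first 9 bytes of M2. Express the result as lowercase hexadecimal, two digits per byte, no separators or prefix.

b1eaa26b4ddd1ebf90

Since E_a ⊕ E_b = M1 ⊕ M2, XORing with the guessed M1 bytes yields the corresponding M2 bytes: M2 = (E_a ⊕ E_b) ⊕ M1.
f6 ⊕ 47 = b1
af ⊕ 45 = ea
f6 ⊕ 54 = a2
4b ⊕ 20 = 6b
62 ⊕ 2f = 4d
fd ⊕ 20 = dd
6a ⊕ 74 = 1e
d7 ⊕ 68 = bf
f5 ⊕ 65 = 90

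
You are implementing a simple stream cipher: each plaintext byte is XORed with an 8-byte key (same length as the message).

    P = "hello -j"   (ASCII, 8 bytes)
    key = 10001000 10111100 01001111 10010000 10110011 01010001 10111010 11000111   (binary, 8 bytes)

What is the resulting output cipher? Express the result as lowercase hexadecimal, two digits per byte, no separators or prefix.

XOR is its own inverse, so applying the key byte-wise gives the result directly.
68 XOR 88 = e0
65 XOR bc = d9
6c XOR 4f = 23
6c XOR 90 = fc
6f XOR b3 = dc
20 XOR 51 = 71
2d XOR ba = 97
6a XOR c7 = ad

e0d923fcdc7197ad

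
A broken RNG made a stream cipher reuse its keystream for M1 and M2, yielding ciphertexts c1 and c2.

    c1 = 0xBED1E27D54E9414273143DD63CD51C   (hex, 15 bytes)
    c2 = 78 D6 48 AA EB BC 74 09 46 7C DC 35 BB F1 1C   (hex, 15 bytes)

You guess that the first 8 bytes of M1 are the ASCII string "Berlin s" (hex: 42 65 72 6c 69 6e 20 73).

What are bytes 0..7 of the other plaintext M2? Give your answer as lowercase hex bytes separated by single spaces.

First, c1 ⊕ c2 = (M1 ⊕ K) ⊕ (M2 ⊕ K) = M1 ⊕ M2, so the key drops out. Then M2 = (M1 ⊕ M2) ⊕ M1 over the first 8 bytes.
byte 0: (be XOR 78) XOR 42 = c6 XOR 42 = 84
byte 1: (d1 XOR d6) XOR 65 = 07 XOR 65 = 62
byte 2: (e2 XOR 48) XOR 72 = aa XOR 72 = d8
byte 3: (7d XOR aa) XOR 6c = d7 XOR 6c = bb
byte 4: (54 XOR eb) XOR 69 = bf XOR 69 = d6
byte 5: (e9 XOR bc) XOR 6e = 55 XOR 6e = 3b
byte 6: (41 XOR 74) XOR 20 = 35 XOR 20 = 15
byte 7: (42 XOR 09) XOR 73 = 4b XOR 73 = 38

84 62 d8 bb d6 3b 15 38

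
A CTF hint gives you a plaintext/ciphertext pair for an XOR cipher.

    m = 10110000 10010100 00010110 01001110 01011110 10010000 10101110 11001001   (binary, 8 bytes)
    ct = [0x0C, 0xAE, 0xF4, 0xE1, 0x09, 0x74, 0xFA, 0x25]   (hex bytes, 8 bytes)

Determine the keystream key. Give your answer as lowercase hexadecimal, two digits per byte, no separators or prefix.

bc3ae2af57e454ec

Since ct = m ⊕ key, XORing both sides with m gives key = m ⊕ ct.
b0 ^ 0c = bc
94 ^ ae = 3a
16 ^ f4 = e2
4e ^ e1 = af
5e ^ 09 = 57
90 ^ 74 = e4
ae ^ fa = 54
c9 ^ 25 = ec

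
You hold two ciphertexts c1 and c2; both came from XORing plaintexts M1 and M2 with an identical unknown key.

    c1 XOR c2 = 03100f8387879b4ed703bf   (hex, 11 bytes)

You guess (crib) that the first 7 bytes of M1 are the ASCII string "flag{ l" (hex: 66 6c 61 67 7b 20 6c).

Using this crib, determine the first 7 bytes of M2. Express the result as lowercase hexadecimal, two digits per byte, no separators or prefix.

Since c1 ⊕ c2 = M1 ⊕ M2, XORing with the guessed M1 bytes yields the corresponding M2 bytes: M2 = (c1 ⊕ c2) ⊕ M1.
  3 XOR 102 = 101
 16 XOR 108 = 124
 15 XOR  97 = 110
131 XOR 103 = 228
135 XOR 123 = 252
135 XOR  32 = 167
155 XOR 108 = 247

657c6ee4fca7f7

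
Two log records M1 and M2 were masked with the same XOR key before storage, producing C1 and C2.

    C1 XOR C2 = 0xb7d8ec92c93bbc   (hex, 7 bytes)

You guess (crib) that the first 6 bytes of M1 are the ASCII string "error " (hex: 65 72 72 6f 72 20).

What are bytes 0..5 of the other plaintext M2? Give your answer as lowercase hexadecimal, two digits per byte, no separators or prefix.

d2aa9efdbb1b

Since C1 ⊕ C2 = M1 ⊕ M2, XORing with the guessed M1 bytes yields the corresponding M2 bytes: M2 = (C1 ⊕ C2) ⊕ M1.
b7 xor 65 = d2
d8 xor 72 = aa
ec xor 72 = 9e
92 xor 6f = fd
c9 xor 72 = bb
3b xor 20 = 1b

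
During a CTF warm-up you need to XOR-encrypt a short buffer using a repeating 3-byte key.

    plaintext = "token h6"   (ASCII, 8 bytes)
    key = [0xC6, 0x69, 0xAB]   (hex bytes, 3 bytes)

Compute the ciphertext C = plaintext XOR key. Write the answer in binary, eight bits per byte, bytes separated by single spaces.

The 3-byte key repeats, so the effective keystream is c6 69 ab c6 69 ab c6 69.
byte 0: 74 ^ c6 = b2
byte 1: 6f ^ 69 = 06
byte 2: 6b ^ ab = c0
byte 3: 65 ^ c6 = a3
byte 4: 6e ^ 69 = 07
byte 5: 20 ^ ab = 8b
byte 6: 68 ^ c6 = ae
byte 7: 36 ^ 69 = 5f

10110010 00000110 11000000 10100011 00000111 10001011 10101110 01011111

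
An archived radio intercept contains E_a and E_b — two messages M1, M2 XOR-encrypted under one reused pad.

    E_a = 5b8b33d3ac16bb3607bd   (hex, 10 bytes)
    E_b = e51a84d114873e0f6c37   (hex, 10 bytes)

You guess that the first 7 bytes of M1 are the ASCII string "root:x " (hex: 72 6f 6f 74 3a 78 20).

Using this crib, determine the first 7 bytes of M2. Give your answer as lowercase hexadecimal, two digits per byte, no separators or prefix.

ccfed87682e9a5

First, E_a ⊕ E_b = (M1 ⊕ K) ⊕ (M2 ⊕ K) = M1 ⊕ M2, so the key drops out. Then M2 = (M1 ⊕ M2) ⊕ M1 over the first 7 bytes.
byte 0: (5b xor e5) xor 72 = be xor 72 = cc
byte 1: (8b xor 1a) xor 6f = 91 xor 6f = fe
byte 2: (33 xor 84) xor 6f = b7 xor 6f = d8
byte 3: (d3 xor d1) xor 74 = 02 xor 74 = 76
byte 4: (ac xor 14) xor 3a = b8 xor 3a = 82
byte 5: (16 xor 87) xor 78 = 91 xor 78 = e9
byte 6: (bb xor 3e) xor 20 = 85 xor 20 = a5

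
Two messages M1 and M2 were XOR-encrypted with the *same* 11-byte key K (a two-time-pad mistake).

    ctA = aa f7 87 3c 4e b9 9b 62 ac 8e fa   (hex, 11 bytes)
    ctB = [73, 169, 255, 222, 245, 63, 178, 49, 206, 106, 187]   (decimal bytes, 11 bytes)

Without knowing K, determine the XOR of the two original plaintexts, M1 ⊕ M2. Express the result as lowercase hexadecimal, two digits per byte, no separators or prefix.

ctA ⊕ ctB = (M1 ⊕ K) ⊕ (M2 ⊕ K) = M1 ⊕ M2 — the shared key cancels under XOR.
byte 0: aa xor 49 = e3
byte 1: f7 xor a9 = 5e
byte 2: 87 xor ff = 78
byte 3: 3c xor de = e2
byte 4: 4e xor f5 = bb
byte 5: b9 xor 3f = 86
byte 6: 9b xor b2 = 29
byte 7: 62 xor 31 = 53
byte 8: ac xor ce = 62
byte 9: 8e xor 6a = e4
byte 10: fa xor bb = 41

e35e78e2bb86295362e441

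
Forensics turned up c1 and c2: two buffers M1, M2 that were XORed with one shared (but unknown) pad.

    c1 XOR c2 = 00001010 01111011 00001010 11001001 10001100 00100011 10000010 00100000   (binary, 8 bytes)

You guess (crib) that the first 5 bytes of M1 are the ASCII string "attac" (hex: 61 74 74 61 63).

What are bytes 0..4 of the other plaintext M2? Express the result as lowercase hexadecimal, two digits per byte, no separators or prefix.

6b0f7ea8ef

Since c1 ⊕ c2 = M1 ⊕ M2, XORing with the guessed M1 bytes yields the corresponding M2 bytes: M2 = (c1 ⊕ c2) ⊕ M1.
00001010 XOR 01100001 = 01101011
01111011 XOR 01110100 = 00001111
00001010 XOR 01110100 = 01111110
11001001 XOR 01100001 = 10101000
10001100 XOR 01100011 = 11101111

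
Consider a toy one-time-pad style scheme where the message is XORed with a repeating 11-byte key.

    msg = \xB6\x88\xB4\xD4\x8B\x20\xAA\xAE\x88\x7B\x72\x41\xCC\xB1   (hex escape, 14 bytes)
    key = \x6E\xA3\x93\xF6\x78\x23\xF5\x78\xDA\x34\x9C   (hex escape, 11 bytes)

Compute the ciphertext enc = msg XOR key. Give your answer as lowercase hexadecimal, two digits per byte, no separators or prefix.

The 11-byte key repeats, so the effective keystream is 6e a3 93 f6 78 23 f5 78 da 34 9c 6e a3 93.
byte 0: b6 XOR 6e = d8
byte 1: 88 XOR a3 = 2b
byte 2: b4 XOR 93 = 27
byte 3: d4 XOR f6 = 22
byte 4: 8b XOR 78 = f3
byte 5: 20 XOR 23 = 03
byte 6: aa XOR f5 = 5f
byte 7: ae XOR 78 = d6
byte 8: 88 XOR da = 52
byte 9: 7b XOR 34 = 4f
byte 10: 72 XOR 9c = ee
byte 11: 41 XOR 6e = 2f
byte 12: cc XOR a3 = 6f
byte 13: b1 XOR 93 = 22

d82b2722f3035fd6524fee2f6f22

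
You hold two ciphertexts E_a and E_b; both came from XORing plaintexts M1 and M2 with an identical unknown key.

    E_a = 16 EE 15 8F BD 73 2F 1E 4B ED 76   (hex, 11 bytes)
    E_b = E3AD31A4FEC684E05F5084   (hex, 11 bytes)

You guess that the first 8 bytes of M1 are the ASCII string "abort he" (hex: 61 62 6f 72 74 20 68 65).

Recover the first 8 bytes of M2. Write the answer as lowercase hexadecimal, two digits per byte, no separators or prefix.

94214b593795c39b

First, E_a ⊕ E_b = (M1 ⊕ K) ⊕ (M2 ⊕ K) = M1 ⊕ M2, so the key drops out. Then M2 = (M1 ⊕ M2) ⊕ M1 over the first 8 bytes.
byte 0: (16 XOR e3) XOR 61 = f5 XOR 61 = 94
byte 1: (ee XOR ad) XOR 62 = 43 XOR 62 = 21
byte 2: (15 XOR 31) XOR 6f = 24 XOR 6f = 4b
byte 3: (8f XOR a4) XOR 72 = 2b XOR 72 = 59
byte 4: (bd XOR fe) XOR 74 = 43 XOR 74 = 37
byte 5: (73 XOR c6) XOR 20 = b5 XOR 20 = 95
byte 6: (2f XOR 84) XOR 68 = ab XOR 68 = c3
byte 7: (1e XOR e0) XOR 65 = fe XOR 65 = 9b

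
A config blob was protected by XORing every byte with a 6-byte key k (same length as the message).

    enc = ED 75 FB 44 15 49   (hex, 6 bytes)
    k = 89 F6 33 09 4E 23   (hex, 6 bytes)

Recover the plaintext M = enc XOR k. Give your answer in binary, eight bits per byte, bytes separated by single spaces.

01100100 10000011 11001000 01001101 01011011 01101010

ed xor 89 = 64
75 xor f6 = 83
fb xor 33 = c8
44 xor 09 = 4d
15 xor 4e = 5b
49 xor 23 = 6a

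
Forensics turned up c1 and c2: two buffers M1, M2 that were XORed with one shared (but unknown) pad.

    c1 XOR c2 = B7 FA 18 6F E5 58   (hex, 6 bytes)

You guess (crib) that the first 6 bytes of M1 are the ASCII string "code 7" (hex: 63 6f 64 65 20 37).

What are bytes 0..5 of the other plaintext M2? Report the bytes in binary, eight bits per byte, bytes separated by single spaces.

11010100 10010101 01111100 00001010 11000101 01101111

Since c1 ⊕ c2 = M1 ⊕ M2, XORing with the guessed M1 bytes yields the corresponding M2 bytes: M2 = (c1 ⊕ c2) ⊕ M1.
byte 0: 183 ⊕  99 = 212
byte 1: 250 ⊕ 111 = 149
byte 2:  24 ⊕ 100 = 124
byte 3: 111 ⊕ 101 =  10
byte 4: 229 ⊕  32 = 197
byte 5:  88 ⊕  55 = 111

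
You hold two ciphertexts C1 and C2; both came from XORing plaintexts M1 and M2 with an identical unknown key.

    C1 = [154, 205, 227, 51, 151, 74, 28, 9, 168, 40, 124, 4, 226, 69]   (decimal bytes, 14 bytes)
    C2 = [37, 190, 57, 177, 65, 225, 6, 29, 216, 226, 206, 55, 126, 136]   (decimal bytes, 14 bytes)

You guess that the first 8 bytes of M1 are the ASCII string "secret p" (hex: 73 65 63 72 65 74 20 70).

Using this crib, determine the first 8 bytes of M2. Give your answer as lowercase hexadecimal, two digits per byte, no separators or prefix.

First, C1 ⊕ C2 = (M1 ⊕ K) ⊕ (M2 ⊕ K) = M1 ⊕ M2, so the key drops out. Then M2 = (M1 ⊕ M2) ⊕ M1 over the first 8 bytes.
byte 0: (9a XOR 25) XOR 73 = bf XOR 73 = cc
byte 1: (cd XOR be) XOR 65 = 73 XOR 65 = 16
byte 2: (e3 XOR 39) XOR 63 = da XOR 63 = b9
byte 3: (33 XOR b1) XOR 72 = 82 XOR 72 = f0
byte 4: (97 XOR 41) XOR 65 = d6 XOR 65 = b3
byte 5: (4a XOR e1) XOR 74 = ab XOR 74 = df
byte 6: (1c XOR 06) XOR 20 = 1a XOR 20 = 3a
byte 7: (09 XOR 1d) XOR 70 = 14 XOR 70 = 64

cc16b9f0b3df3a64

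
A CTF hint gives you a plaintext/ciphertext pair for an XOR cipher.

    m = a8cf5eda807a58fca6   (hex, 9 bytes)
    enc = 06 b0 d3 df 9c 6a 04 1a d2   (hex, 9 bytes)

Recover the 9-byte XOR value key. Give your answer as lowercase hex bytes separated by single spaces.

Since enc = m ⊕ key, XORing both sides with m gives key = m ⊕ enc.
10101000 xor 00000110 = 10101110
11001111 xor 10110000 = 01111111
01011110 xor 11010011 = 10001101
11011010 xor 11011111 = 00000101
10000000 xor 10011100 = 00011100
01111010 xor 01101010 = 00010000
01011000 xor 00000100 = 01011100
11111100 xor 00011010 = 11100110
10100110 xor 11010010 = 01110100

ae 7f 8d 05 1c 10 5c e6 74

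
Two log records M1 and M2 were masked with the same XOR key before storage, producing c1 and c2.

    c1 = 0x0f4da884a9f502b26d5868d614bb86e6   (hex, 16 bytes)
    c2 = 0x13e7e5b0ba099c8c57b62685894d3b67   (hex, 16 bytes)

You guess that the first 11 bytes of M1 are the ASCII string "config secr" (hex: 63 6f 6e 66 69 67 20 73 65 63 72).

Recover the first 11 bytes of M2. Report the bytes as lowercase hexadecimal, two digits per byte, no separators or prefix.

7fc523527a9bbe4d5f8d3c

First, c1 ⊕ c2 = (M1 ⊕ K) ⊕ (M2 ⊕ K) = M1 ⊕ M2, so the key drops out. Then M2 = (M1 ⊕ M2) ⊕ M1 over the first 11 bytes.
byte 0: (0f xor 13) xor 63 = 1c xor 63 = 7f
byte 1: (4d xor e7) xor 6f = aa xor 6f = c5
byte 2: (a8 xor e5) xor 6e = 4d xor 6e = 23
byte 3: (84 xor b0) xor 66 = 34 xor 66 = 52
byte 4: (a9 xor ba) xor 69 = 13 xor 69 = 7a
byte 5: (f5 xor 09) xor 67 = fc xor 67 = 9b
byte 6: (02 xor 9c) xor 20 = 9e xor 20 = be
byte 7: (b2 xor 8c) xor 73 = 3e xor 73 = 4d
byte 8: (6d xor 57) xor 65 = 3a xor 65 = 5f
byte 9: (58 xor b6) xor 63 = ee xor 63 = 8d
byte 10: (68 xor 26) xor 72 = 4e xor 72 = 3c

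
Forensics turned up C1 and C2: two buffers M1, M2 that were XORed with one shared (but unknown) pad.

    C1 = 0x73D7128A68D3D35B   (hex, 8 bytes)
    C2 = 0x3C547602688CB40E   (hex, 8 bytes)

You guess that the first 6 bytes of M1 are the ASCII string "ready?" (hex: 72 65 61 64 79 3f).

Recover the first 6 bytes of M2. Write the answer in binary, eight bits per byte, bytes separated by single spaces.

00111101 11100110 00000101 11101100 01111001 01100000

First, C1 ⊕ C2 = (M1 ⊕ K) ⊕ (M2 ⊕ K) = M1 ⊕ M2, so the key drops out. Then M2 = (M1 ⊕ M2) ⊕ M1 over the first 6 bytes.
byte 0: (73 xor 3c) xor 72 = 4f xor 72 = 3d
byte 1: (d7 xor 54) xor 65 = 83 xor 65 = e6
byte 2: (12 xor 76) xor 61 = 64 xor 61 = 05
byte 3: (8a xor 02) xor 64 = 88 xor 64 = ec
byte 4: (68 xor 68) xor 79 = 00 xor 79 = 79
byte 5: (d3 xor 8c) xor 3f = 5f xor 3f = 60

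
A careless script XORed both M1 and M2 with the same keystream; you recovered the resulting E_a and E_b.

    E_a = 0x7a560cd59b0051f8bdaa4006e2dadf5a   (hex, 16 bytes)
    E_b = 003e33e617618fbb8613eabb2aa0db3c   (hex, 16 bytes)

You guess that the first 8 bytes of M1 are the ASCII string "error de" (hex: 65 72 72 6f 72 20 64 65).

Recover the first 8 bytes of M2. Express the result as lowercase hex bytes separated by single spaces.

1f 1a 4d 5c fe 41 ba 26

First, E_a ⊕ E_b = (M1 ⊕ K) ⊕ (M2 ⊕ K) = M1 ⊕ M2, so the key drops out. Then M2 = (M1 ⊕ M2) ⊕ M1 over the first 8 bytes.
byte 0: (7a ^ 00) ^ 65 = 7a ^ 65 = 1f
byte 1: (56 ^ 3e) ^ 72 = 68 ^ 72 = 1a
byte 2: (0c ^ 33) ^ 72 = 3f ^ 72 = 4d
byte 3: (d5 ^ e6) ^ 6f = 33 ^ 6f = 5c
byte 4: (9b ^ 17) ^ 72 = 8c ^ 72 = fe
byte 5: (00 ^ 61) ^ 20 = 61 ^ 20 = 41
byte 6: (51 ^ 8f) ^ 64 = de ^ 64 = ba
byte 7: (f8 ^ bb) ^ 65 = 43 ^ 65 = 26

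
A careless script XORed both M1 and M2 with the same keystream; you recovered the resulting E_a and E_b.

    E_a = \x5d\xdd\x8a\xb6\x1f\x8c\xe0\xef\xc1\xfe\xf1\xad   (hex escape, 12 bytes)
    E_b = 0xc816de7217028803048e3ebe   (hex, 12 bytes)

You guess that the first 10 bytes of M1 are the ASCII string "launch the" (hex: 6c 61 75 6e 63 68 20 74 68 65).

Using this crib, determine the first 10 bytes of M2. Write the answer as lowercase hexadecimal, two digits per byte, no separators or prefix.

f9aa21aa6be64898ad15

First, E_a ⊕ E_b = (M1 ⊕ K) ⊕ (M2 ⊕ K) = M1 ⊕ M2, so the key drops out. Then M2 = (M1 ⊕ M2) ⊕ M1 over the first 10 bytes.
byte 0: (5d xor c8) xor 6c = 95 xor 6c = f9
byte 1: (dd xor 16) xor 61 = cb xor 61 = aa
byte 2: (8a xor de) xor 75 = 54 xor 75 = 21
byte 3: (b6 xor 72) xor 6e = c4 xor 6e = aa
byte 4: (1f xor 17) xor 63 = 08 xor 63 = 6b
byte 5: (8c xor 02) xor 68 = 8e xor 68 = e6
byte 6: (e0 xor 88) xor 20 = 68 xor 20 = 48
byte 7: (ef xor 03) xor 74 = ec xor 74 = 98
byte 8: (c1 xor 04) xor 68 = c5 xor 68 = ad
byte 9: (fe xor 8e) xor 65 = 70 xor 65 = 15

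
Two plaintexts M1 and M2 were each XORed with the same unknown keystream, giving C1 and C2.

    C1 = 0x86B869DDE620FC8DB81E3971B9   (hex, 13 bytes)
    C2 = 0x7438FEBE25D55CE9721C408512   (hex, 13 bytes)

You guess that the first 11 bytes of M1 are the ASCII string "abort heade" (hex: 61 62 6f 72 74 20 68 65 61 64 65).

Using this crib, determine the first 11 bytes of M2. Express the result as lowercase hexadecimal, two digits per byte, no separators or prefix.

93e2f811b7d5c801ab661c

First, C1 ⊕ C2 = (M1 ⊕ K) ⊕ (M2 ⊕ K) = M1 ⊕ M2, so the key drops out. Then M2 = (M1 ⊕ M2) ⊕ M1 over the first 11 bytes.
byte 0: (86 ^ 74) ^ 61 = f2 ^ 61 = 93
byte 1: (b8 ^ 38) ^ 62 = 80 ^ 62 = e2
byte 2: (69 ^ fe) ^ 6f = 97 ^ 6f = f8
byte 3: (dd ^ be) ^ 72 = 63 ^ 72 = 11
byte 4: (e6 ^ 25) ^ 74 = c3 ^ 74 = b7
byte 5: (20 ^ d5) ^ 20 = f5 ^ 20 = d5
byte 6: (fc ^ 5c) ^ 68 = a0 ^ 68 = c8
byte 7: (8d ^ e9) ^ 65 = 64 ^ 65 = 01
byte 8: (b8 ^ 72) ^ 61 = ca ^ 61 = ab
byte 9: (1e ^ 1c) ^ 64 = 02 ^ 64 = 66
byte 10: (39 ^ 40) ^ 65 = 79 ^ 65 = 1c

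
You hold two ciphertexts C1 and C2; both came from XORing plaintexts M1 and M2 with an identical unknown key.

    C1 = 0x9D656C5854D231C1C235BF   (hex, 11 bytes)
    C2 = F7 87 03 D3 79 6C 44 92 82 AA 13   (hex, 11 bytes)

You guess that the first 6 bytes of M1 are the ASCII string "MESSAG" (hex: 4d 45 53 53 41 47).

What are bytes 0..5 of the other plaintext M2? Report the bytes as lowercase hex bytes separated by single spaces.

First, C1 ⊕ C2 = (M1 ⊕ K) ⊕ (M2 ⊕ K) = M1 ⊕ M2, so the key drops out. Then M2 = (M1 ⊕ M2) ⊕ M1 over the first 6 bytes.
byte 0: (9d xor f7) xor 4d = 6a xor 4d = 27
byte 1: (65 xor 87) xor 45 = e2 xor 45 = a7
byte 2: (6c xor 03) xor 53 = 6f xor 53 = 3c
byte 3: (58 xor d3) xor 53 = 8b xor 53 = d8
byte 4: (54 xor 79) xor 41 = 2d xor 41 = 6c
byte 5: (d2 xor 6c) xor 47 = be xor 47 = f9

27 a7 3c d8 6c f9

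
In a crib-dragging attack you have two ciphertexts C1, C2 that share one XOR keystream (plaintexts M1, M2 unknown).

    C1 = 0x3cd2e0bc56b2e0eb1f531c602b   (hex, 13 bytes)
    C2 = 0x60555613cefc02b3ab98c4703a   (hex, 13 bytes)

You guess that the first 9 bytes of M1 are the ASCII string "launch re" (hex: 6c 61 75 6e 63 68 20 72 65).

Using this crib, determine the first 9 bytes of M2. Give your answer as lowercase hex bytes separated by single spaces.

First, C1 ⊕ C2 = (M1 ⊕ K) ⊕ (M2 ⊕ K) = M1 ⊕ M2, so the key drops out. Then M2 = (M1 ⊕ M2) ⊕ M1 over the first 9 bytes.
byte 0: (3c xor 60) xor 6c = 5c xor 6c = 30
byte 1: (d2 xor 55) xor 61 = 87 xor 61 = e6
byte 2: (e0 xor 56) xor 75 = b6 xor 75 = c3
byte 3: (bc xor 13) xor 6e = af xor 6e = c1
byte 4: (56 xor ce) xor 63 = 98 xor 63 = fb
byte 5: (b2 xor fc) xor 68 = 4e xor 68 = 26
byte 6: (e0 xor 02) xor 20 = e2 xor 20 = c2
byte 7: (eb xor b3) xor 72 = 58 xor 72 = 2a
byte 8: (1f xor ab) xor 65 = b4 xor 65 = d1

30 e6 c3 c1 fb 26 c2 2a d1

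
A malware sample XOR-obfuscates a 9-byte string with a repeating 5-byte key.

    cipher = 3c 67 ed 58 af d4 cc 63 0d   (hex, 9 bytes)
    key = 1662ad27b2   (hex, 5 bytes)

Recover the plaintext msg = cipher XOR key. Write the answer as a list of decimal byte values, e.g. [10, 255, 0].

[42, 5, 64, 127, 29, 194, 174, 206, 42]

The 5-byte key repeats, so the effective keystream is 16 62 ad 27 b2 16 62 ad 27.
byte 0: 00111100 XOR 00010110 = 00101010
byte 1: 01100111 XOR 01100010 = 00000101
byte 2: 11101101 XOR 10101101 = 01000000
byte 3: 01011000 XOR 00100111 = 01111111
byte 4: 10101111 XOR 10110010 = 00011101
byte 5: 11010100 XOR 00010110 = 11000010
byte 6: 11001100 XOR 01100010 = 10101110
byte 7: 01100011 XOR 10101101 = 11001110
byte 8: 00001101 XOR 00100111 = 00101010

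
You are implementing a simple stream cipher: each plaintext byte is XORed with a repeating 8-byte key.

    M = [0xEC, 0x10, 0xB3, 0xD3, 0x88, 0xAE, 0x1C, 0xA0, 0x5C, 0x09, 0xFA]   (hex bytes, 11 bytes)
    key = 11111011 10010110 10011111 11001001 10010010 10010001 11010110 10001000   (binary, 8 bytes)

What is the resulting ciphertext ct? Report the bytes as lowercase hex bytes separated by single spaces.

The 8-byte key repeats, so the effective keystream is fb 96 9f c9 92 91 d6 88 fb 96 9f.
byte 0: ec XOR fb = 17
byte 1: 10 XOR 96 = 86
byte 2: b3 XOR 9f = 2c
byte 3: d3 XOR c9 = 1a
byte 4: 88 XOR 92 = 1a
byte 5: ae XOR 91 = 3f
byte 6: 1c XOR d6 = ca
byte 7: a0 XOR 88 = 28
byte 8: 5c XOR fb = a7
byte 9: 09 XOR 96 = 9f
byte 10: fa XOR 9f = 65

17 86 2c 1a 1a 3f ca 28 a7 9f 65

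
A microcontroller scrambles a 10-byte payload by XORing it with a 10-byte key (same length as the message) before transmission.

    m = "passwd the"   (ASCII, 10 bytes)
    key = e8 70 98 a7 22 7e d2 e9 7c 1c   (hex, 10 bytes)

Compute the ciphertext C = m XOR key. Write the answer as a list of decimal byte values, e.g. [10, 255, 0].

XOR is its own inverse, so applying the key byte-wise gives the result directly.
byte 0: 70 xor e8 = 98
byte 1: 61 xor 70 = 11
byte 2: 73 xor 98 = eb
byte 3: 73 xor a7 = d4
byte 4: 77 xor 22 = 55
byte 5: 64 xor 7e = 1a
byte 6: 20 xor d2 = f2
byte 7: 74 xor e9 = 9d
byte 8: 68 xor 7c = 14
byte 9: 65 xor 1c = 79

[152, 17, 235, 212, 85, 26, 242, 157, 20, 121]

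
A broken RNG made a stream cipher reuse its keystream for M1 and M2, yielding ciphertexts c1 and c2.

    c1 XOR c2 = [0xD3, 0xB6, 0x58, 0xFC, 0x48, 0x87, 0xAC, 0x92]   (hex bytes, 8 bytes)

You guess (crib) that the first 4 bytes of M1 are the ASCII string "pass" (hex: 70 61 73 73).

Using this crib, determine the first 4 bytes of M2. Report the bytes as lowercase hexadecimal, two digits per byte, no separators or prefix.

a3d72b8f

Since c1 ⊕ c2 = M1 ⊕ M2, XORing with the guessed M1 bytes yields the corresponding M2 bytes: M2 = (c1 ⊕ c2) ⊕ M1.
d3 ⊕ 70 = a3
b6 ⊕ 61 = d7
58 ⊕ 73 = 2b
fc ⊕ 73 = 8f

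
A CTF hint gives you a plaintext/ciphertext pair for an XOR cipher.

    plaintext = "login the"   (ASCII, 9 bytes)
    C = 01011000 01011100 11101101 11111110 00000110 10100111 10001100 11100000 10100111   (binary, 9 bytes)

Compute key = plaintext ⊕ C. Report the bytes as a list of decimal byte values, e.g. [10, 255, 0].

[52, 51, 138, 151, 104, 135, 248, 136, 194]

Since C = plaintext ⊕ key, XORing both sides with plaintext gives key = plaintext ⊕ C.
108 XOR  88 =  52
111 XOR  92 =  51
103 XOR 237 = 138
105 XOR 254 = 151
110 XOR   6 = 104
 32 XOR 167 = 135
116 XOR 140 = 248
104 XOR 224 = 136
101 XOR 167 = 194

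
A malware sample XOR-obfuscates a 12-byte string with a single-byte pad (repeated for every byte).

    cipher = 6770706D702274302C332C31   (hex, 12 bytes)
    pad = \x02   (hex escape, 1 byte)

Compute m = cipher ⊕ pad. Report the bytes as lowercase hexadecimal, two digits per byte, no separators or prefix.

The 1-byte key repeats, so the effective keystream is 02 02 02 02 02 02 02 02 02 02 02 02.
byte 0: 103 ^   2 = 101
byte 1: 112 ^   2 = 114
byte 2: 112 ^   2 = 114
byte 3: 109 ^   2 = 111
byte 4: 112 ^   2 = 114
byte 5:  34 ^   2 =  32
byte 6: 116 ^   2 = 118
byte 7:  48 ^   2 =  50
byte 8:  44 ^   2 =  46
byte 9:  51 ^   2 =  49
byte 10:  44 ^   2 =  46
byte 11:  49 ^   2 =  51

6572726f722076322e312e33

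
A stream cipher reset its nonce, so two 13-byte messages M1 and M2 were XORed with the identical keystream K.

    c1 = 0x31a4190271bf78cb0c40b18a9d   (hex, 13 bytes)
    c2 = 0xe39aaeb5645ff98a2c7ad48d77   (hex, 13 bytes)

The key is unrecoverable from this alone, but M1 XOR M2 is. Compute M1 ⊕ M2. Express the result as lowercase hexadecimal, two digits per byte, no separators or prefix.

d23eb7b715e08141203a6507ea

c1 ⊕ c2 = (M1 ⊕ K) ⊕ (M2 ⊕ K) = M1 ⊕ M2 — the shared key cancels under XOR.
31 ⊕ e3 = d2
a4 ⊕ 9a = 3e
19 ⊕ ae = b7
02 ⊕ b5 = b7
71 ⊕ 64 = 15
bf ⊕ 5f = e0
78 ⊕ f9 = 81
cb ⊕ 8a = 41
0c ⊕ 2c = 20
40 ⊕ 7a = 3a
b1 ⊕ d4 = 65
8a ⊕ 8d = 07
9d ⊕ 77 = ea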